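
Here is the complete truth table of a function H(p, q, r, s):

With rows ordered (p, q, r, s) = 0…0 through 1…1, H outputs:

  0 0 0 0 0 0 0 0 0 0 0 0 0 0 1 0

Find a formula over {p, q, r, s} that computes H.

H(p, q, r, s) = ((p and q) and r) and not s

Only row (1,1,1,0) gives 1. That row's minterm p·q·r·¬s is H directly.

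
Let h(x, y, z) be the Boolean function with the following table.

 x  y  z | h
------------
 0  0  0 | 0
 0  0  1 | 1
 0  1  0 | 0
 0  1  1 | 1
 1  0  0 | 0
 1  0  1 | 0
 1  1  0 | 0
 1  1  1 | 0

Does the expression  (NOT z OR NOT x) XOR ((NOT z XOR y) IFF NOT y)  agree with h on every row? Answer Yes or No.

Test each input against both h and the formula:
  x=0, y=0, z=0: formula gives 0, h = 0 ✓
  x=0, y=0, z=1: formula gives 1, h = 1 ✓
  x=0, y=1, z=0: formula gives 0, h = 0 ✓
  x=0, y=1, z=1: formula gives 1, h = 1 ✓
  x=1, y=0, z=0: formula gives 0, h = 0 ✓
  …and likewise for the remaining 3 rows.
No disagreement on any input; they are logically equivalent.

Yes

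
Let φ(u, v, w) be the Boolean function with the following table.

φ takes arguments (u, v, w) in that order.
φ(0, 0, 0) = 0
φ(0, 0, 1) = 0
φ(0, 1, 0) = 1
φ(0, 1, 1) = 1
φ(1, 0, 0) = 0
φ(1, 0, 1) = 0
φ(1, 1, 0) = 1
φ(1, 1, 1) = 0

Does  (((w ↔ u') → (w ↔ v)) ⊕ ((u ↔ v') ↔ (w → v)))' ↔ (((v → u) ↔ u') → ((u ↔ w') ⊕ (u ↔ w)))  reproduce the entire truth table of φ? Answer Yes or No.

No

Check the formula against φ row by row:
  u=0, v=0, w=0: formula gives 0, φ = 0 ✓
  u=0, v=0, w=1: formula gives 0, φ = 0 ✓
  u=0, v=1, w=0: formula gives 1, φ = 1 ✓
  u=0, v=1, w=1: formula gives 1, φ = 1 ✓
  u=1, v=0, w=0: formula gives 1, but φ = 0 ✗
Row (1,0,0) is a counterexample, so the formula is not equivalent to φ.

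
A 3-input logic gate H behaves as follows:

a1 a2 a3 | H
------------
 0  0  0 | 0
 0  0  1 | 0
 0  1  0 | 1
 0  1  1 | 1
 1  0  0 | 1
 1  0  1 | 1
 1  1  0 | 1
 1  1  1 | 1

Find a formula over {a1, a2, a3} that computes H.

H(a1, a2, a3) = ~(((~a1 & ~a2) & ~a3) | ((~a1 & ~a2) & a3))

There are just 2 zero rows: (0,0,0), (0,0,1). Their minterms are ¬a1·¬a2·¬a3, ¬a1·¬a2·a3; the OR of those covers precisely the 0-outputs, and negating it yields H.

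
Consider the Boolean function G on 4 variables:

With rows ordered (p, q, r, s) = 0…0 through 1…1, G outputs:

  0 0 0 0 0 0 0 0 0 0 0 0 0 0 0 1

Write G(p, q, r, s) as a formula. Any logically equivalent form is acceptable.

G(p, q, r, s) = ((p ∧ q) ∧ r) ∧ s

Only row (1,1,1,1) gives 1. That row's minterm p·q·r·s is G directly.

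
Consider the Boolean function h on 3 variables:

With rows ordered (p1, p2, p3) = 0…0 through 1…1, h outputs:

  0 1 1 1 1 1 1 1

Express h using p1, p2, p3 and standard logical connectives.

h(p1, p2, p3) = not ((not p1 and not p2) and not p3)

Only row (0,0,0) gives 0. So h is 1 everywhere except there — the complement of the minterm ¬p1·¬p2·¬p3.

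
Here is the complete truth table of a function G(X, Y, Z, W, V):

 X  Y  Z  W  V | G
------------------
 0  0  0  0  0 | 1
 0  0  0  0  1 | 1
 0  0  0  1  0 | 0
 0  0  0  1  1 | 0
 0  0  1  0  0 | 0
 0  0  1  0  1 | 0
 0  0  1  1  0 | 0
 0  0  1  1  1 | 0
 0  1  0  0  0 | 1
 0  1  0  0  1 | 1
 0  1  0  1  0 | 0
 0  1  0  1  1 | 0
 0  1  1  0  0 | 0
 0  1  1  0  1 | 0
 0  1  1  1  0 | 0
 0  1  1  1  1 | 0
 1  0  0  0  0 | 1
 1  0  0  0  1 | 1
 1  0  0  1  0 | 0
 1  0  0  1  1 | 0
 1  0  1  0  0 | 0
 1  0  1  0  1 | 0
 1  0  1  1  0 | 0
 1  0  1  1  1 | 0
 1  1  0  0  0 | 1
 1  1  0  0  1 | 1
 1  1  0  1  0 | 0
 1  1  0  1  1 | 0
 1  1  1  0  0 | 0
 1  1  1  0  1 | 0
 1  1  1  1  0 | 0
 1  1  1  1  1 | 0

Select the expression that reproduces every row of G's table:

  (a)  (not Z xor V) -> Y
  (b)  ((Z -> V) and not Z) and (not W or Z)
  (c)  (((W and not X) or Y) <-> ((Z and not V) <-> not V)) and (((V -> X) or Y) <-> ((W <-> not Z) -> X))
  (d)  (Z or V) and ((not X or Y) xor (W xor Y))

(a): at (0,0,0,0,0) it gives 0, but G = 1 — eliminated.
(c): at (0,0,0,0,1) it gives 0, but G = 1 — eliminated.
(d): at (0,0,0,0,0) it gives 0, but G = 1 — eliminated.
That leaves (b). Evaluating it on every row reproduces the table of G exactly.

b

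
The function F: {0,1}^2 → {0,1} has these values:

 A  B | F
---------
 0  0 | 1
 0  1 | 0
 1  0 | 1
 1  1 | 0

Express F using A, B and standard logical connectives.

The output is the negation of B.

F(A, B) = not B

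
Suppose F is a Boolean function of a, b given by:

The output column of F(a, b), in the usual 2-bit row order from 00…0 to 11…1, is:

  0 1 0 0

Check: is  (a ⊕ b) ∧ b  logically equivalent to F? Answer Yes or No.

Test each input against both F and the formula:
  a=0, b=0: formula gives 0, F = 0 ✓
  a=0, b=1: formula gives 1, F = 1 ✓
  a=1, b=0: formula gives 0, F = 0 ✓
  a=1, b=1: formula gives 0, F = 0 ✓
No disagreement on any input; they are logically equivalent.

Yes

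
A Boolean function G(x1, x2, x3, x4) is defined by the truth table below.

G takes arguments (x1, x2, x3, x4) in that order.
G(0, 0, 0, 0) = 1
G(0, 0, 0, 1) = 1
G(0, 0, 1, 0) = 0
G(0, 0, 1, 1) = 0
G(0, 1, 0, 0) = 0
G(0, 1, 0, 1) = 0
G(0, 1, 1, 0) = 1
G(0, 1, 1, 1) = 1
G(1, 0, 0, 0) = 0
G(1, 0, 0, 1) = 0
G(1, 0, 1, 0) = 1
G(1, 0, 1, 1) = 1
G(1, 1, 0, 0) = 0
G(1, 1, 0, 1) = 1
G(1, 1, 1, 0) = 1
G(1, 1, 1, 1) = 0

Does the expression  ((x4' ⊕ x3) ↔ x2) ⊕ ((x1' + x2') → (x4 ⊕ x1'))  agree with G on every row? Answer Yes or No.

Check the formula against G row by row:
  x1=0, x2=0, x3=0, x4=0: formula gives 1, G = 1 ✓
  x1=0, x2=0, x3=0, x4=1: formula gives 1, G = 1 ✓
  x1=0, x2=0, x3=1, x4=0: formula gives 0, G = 0 ✓
  x1=0, x2=0, x3=1, x4=1: formula gives 0, G = 0 ✓
  …and likewise for the remaining 12 rows.
All 16 rows match — the expression computes G exactly.

Yes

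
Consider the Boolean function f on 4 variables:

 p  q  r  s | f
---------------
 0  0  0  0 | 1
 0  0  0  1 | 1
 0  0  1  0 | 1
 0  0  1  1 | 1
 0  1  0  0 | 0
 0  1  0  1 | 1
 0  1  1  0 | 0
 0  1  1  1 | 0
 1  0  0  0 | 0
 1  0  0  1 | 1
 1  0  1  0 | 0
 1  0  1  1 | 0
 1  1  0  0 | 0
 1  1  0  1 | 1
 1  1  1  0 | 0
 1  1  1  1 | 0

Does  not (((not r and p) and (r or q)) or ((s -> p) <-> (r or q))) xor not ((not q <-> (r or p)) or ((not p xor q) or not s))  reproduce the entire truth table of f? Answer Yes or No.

Evaluate not (((not r and p) and (r or q)) or ((s -> p) <-> (r or q))) xor not ((not q <-> (r or p)) or ((not p xor q) or not s)) on each row and compare to f:
  p=0, q=0, r=0, s=0: formula gives 1, f = 1 ✓
  p=0, q=0, r=0, s=1: formula gives 0, but f = 1 ✗
A single disagreement suffices: at (0,0,0,1) they differ, so the formula does not compute f.

No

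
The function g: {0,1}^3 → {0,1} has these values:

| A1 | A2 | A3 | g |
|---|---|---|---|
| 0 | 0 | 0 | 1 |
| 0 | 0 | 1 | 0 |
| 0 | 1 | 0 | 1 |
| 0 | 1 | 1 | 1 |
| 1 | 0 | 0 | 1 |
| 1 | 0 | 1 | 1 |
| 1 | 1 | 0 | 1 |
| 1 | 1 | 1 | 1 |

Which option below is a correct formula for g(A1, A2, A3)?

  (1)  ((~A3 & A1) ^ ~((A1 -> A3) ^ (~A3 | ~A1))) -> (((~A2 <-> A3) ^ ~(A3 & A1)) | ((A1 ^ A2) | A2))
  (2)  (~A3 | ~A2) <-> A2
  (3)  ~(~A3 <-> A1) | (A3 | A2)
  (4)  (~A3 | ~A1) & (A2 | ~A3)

1

(2) disagrees with g on (0,0,0) (formula → 0, table → 1); rule it out.
(3) disagrees with g on (0,0,1) (formula → 1, table → 0); rule it out.
(4) disagrees with g on (1,0,1) (formula → 0, table → 1); rule it out.
(1) is the remaining candidate, and it agrees with g on all 8 inputs.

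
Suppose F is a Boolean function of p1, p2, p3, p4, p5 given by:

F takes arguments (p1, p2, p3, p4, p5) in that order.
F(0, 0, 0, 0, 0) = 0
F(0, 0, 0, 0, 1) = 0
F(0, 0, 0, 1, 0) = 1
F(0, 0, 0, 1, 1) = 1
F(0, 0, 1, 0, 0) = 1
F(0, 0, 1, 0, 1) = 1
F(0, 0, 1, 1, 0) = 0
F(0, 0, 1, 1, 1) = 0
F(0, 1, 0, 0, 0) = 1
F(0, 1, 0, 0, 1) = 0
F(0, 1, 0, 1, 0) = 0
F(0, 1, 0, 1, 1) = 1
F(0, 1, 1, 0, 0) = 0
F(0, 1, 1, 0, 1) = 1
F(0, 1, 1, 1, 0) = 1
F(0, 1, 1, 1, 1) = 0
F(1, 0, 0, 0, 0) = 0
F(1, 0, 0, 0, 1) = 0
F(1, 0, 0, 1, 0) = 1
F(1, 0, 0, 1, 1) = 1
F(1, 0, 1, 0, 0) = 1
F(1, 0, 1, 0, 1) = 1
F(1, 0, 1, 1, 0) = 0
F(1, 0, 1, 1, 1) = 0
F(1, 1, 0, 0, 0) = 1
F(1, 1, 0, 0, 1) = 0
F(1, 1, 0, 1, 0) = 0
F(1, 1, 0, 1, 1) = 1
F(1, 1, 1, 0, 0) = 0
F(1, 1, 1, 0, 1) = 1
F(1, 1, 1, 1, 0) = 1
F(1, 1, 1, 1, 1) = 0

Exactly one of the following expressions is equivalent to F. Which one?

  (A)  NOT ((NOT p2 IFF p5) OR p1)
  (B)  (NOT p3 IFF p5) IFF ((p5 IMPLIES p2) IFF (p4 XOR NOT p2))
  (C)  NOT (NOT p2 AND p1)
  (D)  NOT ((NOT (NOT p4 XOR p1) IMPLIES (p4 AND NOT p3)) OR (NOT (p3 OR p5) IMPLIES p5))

B

(A): at (0,0,0,0,0) it gives 1, but F = 0 — eliminated.
(C): at (0,0,0,0,0) it gives 1, but F = 0 — eliminated.
(D): at (0,0,0,1,0) it gives 0, but F = 1 — eliminated.
(B) is the remaining candidate, and it agrees with F on all 32 inputs.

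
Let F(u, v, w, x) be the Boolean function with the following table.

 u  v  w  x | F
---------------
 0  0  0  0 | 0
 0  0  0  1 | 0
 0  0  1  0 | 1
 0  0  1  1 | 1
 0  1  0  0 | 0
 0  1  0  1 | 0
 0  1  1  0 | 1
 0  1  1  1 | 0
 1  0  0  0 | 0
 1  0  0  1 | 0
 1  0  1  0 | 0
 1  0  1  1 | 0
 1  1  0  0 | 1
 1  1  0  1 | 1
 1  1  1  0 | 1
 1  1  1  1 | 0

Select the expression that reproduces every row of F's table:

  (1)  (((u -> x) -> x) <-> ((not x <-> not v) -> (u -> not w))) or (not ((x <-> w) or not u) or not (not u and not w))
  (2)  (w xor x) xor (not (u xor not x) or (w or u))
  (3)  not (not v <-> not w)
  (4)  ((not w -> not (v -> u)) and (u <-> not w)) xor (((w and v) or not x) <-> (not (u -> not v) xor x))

(1) fails at (0,0,0,1): the formula yields 1, F is 0.
(2) fails at (0,0,1,0): the formula yields 0, F is 1.
(3) fails at (0,1,0,0): the formula yields 1, F is 0.
That leaves (4). Evaluating it on every row reproduces the table of F exactly.

4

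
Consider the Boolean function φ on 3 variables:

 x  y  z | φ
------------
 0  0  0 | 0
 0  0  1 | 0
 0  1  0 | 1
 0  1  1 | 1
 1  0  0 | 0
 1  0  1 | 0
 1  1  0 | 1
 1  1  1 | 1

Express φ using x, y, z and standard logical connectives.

φ(x, y, z) = y

The output simply equals y.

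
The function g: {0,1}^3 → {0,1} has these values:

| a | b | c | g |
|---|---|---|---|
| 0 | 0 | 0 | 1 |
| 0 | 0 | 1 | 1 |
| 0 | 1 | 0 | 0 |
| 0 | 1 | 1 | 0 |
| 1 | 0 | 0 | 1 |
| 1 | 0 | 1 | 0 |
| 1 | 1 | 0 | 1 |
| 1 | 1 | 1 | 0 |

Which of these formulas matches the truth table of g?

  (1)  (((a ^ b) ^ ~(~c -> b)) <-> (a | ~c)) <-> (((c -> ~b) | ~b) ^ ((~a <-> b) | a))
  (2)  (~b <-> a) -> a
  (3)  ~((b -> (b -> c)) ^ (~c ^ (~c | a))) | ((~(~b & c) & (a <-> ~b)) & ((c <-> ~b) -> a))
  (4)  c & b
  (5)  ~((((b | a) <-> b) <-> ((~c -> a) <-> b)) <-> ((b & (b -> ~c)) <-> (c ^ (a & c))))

(2) fails at (1,0,1): the formula yields 1, g is 0.
(3) fails at (0,0,0): the formula yields 0, g is 1.
(4) fails at (0,0,0): the formula yields 0, g is 1.
(5) fails at (0,0,0): the formula yields 0, g is 1.
(1) is the remaining candidate, and it agrees with g on all 8 inputs.

1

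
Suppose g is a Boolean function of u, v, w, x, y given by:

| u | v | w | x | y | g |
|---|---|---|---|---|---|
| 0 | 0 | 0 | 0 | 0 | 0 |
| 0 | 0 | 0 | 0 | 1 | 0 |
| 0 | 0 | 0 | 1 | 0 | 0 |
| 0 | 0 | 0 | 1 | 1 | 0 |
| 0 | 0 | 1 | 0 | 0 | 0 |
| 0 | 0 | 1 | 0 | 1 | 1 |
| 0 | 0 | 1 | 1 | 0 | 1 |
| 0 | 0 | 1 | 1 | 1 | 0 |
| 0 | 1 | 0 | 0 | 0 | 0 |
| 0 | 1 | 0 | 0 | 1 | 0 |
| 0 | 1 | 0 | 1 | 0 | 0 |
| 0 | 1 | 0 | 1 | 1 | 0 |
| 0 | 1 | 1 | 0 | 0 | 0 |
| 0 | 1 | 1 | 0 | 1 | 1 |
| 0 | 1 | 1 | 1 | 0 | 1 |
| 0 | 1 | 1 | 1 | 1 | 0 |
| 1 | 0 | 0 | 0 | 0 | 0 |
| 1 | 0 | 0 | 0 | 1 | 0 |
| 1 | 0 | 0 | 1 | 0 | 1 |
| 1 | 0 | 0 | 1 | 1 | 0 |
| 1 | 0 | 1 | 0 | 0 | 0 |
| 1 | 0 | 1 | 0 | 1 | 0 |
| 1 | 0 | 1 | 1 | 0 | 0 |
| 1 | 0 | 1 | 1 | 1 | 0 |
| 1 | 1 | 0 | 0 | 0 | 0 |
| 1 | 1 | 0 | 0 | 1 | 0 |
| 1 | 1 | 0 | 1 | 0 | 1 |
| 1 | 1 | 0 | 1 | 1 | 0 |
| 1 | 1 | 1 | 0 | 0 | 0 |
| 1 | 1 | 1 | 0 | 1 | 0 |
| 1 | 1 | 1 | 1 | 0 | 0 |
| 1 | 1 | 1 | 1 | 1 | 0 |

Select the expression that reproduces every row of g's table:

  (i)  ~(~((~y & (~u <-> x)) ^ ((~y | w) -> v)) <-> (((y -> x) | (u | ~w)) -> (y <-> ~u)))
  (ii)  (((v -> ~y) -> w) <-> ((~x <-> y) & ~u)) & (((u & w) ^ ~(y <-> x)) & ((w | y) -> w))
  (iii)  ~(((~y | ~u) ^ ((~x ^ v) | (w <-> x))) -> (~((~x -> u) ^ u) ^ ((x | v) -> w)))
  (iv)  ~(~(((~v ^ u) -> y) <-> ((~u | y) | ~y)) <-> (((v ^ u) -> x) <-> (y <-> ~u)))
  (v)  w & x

ii

(i): at (0,0,0,0,0) it gives 1, but g = 0 — eliminated.
(iii): at (0,0,0,1,0) it gives 1, but g = 0 — eliminated.
(iv): at (0,0,0,0,0) it gives 1, but g = 0 — eliminated.
(v): at (0,0,1,0,1) it gives 0, but g = 1 — eliminated.
Only (ii) survives; checking it on all 32 rows confirms it matches g.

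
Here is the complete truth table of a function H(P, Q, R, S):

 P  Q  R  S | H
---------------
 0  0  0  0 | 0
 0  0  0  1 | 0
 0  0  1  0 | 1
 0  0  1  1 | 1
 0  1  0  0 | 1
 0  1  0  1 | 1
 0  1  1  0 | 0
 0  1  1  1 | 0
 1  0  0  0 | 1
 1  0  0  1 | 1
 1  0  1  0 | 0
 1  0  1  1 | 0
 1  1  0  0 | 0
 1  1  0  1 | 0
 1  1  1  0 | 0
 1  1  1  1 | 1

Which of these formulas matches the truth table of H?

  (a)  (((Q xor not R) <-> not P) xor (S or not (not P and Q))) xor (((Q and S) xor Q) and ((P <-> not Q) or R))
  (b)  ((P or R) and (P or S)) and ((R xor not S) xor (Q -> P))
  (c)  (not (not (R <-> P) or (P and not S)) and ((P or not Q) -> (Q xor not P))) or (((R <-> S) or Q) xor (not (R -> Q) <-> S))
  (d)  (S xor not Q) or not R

(b): at (0,0,1,0) it gives 0, but H = 1 — eliminated.
(c): at (0,0,0,0) it gives 1, but H = 0 — eliminated.
(d): at (0,0,0,0) it gives 1, but H = 0 — eliminated.
Only (a) survives; checking it on all 16 rows confirms it matches H.

a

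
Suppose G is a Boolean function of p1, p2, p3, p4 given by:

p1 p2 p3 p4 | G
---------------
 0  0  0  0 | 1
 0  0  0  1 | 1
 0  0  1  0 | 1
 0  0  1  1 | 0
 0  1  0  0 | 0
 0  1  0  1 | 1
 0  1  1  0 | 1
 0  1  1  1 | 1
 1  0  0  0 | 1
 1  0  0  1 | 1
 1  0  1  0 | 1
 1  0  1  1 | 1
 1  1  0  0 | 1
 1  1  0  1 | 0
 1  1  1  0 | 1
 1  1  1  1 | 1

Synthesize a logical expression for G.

G(p1, p2, p3, p4) = not (((((not p1 and not p2) and p3) and p4) or (((not p1 and p2) and not p3) and not p4)) or (((p1 and p2) and not p3) and p4))

There are just 3 zero rows: (0,0,1,1), (0,1,0,0), (1,1,0,1). Their minterms are ¬p1·¬p2·p3·p4, ¬p1·p2·¬p3·¬p4, p1·p2·¬p3·p4; the OR of those covers precisely the 0-outputs, and negating it yields G.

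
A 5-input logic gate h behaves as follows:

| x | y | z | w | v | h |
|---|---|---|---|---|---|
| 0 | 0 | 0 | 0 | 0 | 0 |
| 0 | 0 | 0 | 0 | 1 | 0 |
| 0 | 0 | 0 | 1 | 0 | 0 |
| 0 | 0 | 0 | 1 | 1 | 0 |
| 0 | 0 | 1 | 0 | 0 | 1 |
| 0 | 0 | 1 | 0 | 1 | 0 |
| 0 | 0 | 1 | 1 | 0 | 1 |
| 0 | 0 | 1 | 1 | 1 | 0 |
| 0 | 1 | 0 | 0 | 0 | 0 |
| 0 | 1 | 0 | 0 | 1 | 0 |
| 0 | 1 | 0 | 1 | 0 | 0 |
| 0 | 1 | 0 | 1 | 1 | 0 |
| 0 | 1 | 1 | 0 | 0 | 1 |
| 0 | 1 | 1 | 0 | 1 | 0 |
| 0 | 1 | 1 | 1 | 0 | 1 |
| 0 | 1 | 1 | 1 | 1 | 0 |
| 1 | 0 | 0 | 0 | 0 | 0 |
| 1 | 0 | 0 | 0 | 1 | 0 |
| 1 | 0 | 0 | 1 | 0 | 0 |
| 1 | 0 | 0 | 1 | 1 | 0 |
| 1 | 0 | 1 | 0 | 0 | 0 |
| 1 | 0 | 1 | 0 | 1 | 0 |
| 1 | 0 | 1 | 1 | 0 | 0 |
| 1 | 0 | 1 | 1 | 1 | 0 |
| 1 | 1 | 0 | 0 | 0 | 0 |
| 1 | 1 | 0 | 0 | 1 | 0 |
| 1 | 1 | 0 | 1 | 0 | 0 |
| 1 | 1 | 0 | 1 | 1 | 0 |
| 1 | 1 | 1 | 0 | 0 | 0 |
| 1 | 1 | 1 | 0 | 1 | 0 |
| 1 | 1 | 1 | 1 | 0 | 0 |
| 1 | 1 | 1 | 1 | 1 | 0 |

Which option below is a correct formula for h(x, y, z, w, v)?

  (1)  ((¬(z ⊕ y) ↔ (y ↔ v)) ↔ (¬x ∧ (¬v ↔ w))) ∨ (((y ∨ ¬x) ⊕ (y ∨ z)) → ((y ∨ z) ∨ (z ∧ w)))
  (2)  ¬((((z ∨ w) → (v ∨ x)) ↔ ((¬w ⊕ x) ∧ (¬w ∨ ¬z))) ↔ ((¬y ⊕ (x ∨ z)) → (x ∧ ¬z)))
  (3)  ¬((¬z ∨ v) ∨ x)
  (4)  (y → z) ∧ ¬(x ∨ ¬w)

(1) disagrees with h on (0,0,0,1,0) (formula → 1, table → 0); rule it out.
(2) disagrees with h on (0,0,0,0,0) (formula → 1, table → 0); rule it out.
(4) disagrees with h on (0,0,0,1,0) (formula → 1, table → 0); rule it out.
(3) is the remaining candidate, and it agrees with h on all 32 inputs.

3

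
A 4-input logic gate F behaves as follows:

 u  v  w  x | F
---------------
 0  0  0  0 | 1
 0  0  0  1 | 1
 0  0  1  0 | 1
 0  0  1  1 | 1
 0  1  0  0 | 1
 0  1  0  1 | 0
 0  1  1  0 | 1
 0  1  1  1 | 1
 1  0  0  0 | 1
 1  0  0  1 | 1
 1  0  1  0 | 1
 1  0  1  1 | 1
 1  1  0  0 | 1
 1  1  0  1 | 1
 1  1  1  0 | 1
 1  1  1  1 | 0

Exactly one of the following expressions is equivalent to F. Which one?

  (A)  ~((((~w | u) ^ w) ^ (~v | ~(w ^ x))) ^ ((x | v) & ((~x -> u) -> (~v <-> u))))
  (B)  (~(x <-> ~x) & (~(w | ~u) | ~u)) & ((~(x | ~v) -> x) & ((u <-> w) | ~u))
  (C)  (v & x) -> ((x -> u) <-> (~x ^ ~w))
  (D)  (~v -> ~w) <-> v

C

(A) disagrees with F on (0,1,0,0) (formula → 0, table → 1); rule it out.
(B) disagrees with F on (0,1,0,0) (formula → 0, table → 1); rule it out.
(D) disagrees with F on (0,0,0,0) (formula → 0, table → 1); rule it out.
That leaves (C). Evaluating it on every row reproduces the table of F exactly.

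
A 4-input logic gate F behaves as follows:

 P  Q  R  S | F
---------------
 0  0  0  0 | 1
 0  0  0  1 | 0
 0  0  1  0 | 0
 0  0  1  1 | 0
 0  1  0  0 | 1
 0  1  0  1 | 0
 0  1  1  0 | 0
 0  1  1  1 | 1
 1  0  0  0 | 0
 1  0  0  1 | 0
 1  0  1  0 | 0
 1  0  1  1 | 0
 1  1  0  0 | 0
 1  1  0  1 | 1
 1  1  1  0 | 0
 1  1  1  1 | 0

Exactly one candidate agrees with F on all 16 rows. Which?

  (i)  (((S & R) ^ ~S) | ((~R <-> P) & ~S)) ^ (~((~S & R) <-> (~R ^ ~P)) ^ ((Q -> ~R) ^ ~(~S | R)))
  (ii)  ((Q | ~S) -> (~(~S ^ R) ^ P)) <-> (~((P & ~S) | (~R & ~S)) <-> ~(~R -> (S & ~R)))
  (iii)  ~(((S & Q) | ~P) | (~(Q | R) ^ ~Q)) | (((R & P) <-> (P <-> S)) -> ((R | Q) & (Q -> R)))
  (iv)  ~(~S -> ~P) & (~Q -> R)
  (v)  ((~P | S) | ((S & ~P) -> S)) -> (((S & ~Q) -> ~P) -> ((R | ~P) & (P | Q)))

(i) fails at (0,0,0,0): the formula yields 0, F is 1.
(iii) fails at (0,0,1,0): the formula yields 1, F is 0.
(iv) fails at (0,0,0,0): the formula yields 0, F is 1.
(v) fails at (0,0,0,0): the formula yields 0, F is 1.
Only (ii) survives; checking it on all 16 rows confirms it matches F.

ii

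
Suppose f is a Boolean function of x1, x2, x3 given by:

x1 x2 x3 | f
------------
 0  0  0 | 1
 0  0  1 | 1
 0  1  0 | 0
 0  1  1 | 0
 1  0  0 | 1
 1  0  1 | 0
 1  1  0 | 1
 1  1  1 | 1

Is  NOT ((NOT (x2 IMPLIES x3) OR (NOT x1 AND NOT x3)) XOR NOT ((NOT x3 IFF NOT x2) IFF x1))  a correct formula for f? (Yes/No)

Evaluate NOT ((NOT (x2 IMPLIES x3) OR (NOT x1 AND NOT x3)) XOR NOT ((NOT x3 IFF NOT x2) IFF x1)) on each row and compare to f:
  x1=0, x2=0, x3=0: formula gives 1, f = 1 ✓
  x1=0, x2=0, x3=1: formula gives 1, f = 1 ✓
  x1=0, x2=1, x3=0: formula gives 0, f = 0 ✓
  x1=0, x2=1, x3=1: formula gives 0, f = 0 ✓
  x1=1, x2=0, x3=0: formula gives 1, f = 1 ✓
  … (the remaining 3 rows also agree.)
All 8 rows match — the expression computes f exactly.

Yes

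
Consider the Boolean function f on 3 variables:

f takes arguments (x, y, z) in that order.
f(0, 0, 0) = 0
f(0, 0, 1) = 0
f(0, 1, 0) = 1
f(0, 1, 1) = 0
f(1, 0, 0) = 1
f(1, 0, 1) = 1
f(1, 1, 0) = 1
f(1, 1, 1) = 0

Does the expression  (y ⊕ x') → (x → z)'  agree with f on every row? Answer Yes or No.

No

Test each input against both f and the formula:
  x=0, y=0, z=0: formula gives 0, f = 0 ✓
  x=0, y=0, z=1: formula gives 0, f = 0 ✓
  x=0, y=1, z=0: formula gives 1, f = 1 ✓
  x=0, y=1, z=1: formula gives 1, but f = 0 ✗
Since they disagree at (0,1,1), the expression is not a correct formula for f.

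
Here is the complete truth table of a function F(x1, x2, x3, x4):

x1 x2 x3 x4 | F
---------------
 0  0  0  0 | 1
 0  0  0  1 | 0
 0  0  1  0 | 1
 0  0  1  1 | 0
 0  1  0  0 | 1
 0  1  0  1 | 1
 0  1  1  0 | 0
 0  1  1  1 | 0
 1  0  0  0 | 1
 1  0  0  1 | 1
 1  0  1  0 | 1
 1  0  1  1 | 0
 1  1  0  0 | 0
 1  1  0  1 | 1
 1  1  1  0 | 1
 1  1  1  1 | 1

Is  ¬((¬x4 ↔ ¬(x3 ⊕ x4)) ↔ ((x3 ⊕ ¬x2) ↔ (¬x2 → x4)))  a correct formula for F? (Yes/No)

No

Evaluate ¬((¬x4 ↔ ¬(x3 ⊕ x4)) ↔ ((x3 ⊕ ¬x2) ↔ (¬x2 → x4))) on each row and compare to F:
  x1=0, x2=0, x3=0, x4=0: formula gives 1, F = 1 ✓
  x1=0, x2=0, x3=0, x4=1: formula gives 0, F = 0 ✓
  x1=0, x2=0, x3=1, x4=0: formula gives 1, F = 1 ✓
  x1=0, x2=0, x3=1, x4=1: formula gives 0, F = 0 ✓
  …
  x1=0, x2=1, x3=1, x4=0: formula gives 1, but F = 0 ✗
Row (0,1,1,0) is a counterexample, so the formula is not equivalent to F.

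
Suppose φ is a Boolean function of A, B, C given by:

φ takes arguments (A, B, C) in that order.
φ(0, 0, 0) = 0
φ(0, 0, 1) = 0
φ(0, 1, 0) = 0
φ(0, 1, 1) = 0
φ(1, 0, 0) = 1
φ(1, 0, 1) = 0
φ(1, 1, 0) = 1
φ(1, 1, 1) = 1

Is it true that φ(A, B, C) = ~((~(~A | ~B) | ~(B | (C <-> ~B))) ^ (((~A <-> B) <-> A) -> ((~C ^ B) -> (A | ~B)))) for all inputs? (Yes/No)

Evaluate ~((~(~A | ~B) | ~(B | (C <-> ~B))) ^ (((~A <-> B) <-> A) -> ((~C ^ B) -> (A | ~B)))) on each row and compare to φ:
  A=0, B=0, C=0: formula gives 1, but φ = 0 ✗
A single disagreement suffices: at (0,0,0) they differ, so the formula does not compute φ.

No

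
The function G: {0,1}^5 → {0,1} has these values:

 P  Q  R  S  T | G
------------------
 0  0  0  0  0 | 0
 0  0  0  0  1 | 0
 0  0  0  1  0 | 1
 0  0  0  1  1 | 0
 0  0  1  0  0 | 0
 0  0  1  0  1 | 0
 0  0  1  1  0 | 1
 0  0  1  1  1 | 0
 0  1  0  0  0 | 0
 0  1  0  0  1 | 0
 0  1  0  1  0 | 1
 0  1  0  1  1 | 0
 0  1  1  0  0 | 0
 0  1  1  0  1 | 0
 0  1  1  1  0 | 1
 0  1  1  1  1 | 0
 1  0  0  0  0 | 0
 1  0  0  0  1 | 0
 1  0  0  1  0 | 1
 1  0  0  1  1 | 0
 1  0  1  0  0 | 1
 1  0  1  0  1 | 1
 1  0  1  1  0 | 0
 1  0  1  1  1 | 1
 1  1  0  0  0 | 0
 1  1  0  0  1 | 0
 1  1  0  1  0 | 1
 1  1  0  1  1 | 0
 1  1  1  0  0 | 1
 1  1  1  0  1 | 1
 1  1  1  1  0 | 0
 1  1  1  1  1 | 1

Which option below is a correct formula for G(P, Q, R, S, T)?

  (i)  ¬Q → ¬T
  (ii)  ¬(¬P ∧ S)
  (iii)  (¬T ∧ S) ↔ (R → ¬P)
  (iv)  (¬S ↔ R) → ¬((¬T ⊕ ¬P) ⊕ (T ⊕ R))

iii

(i): at (0,0,0,0,0) it gives 1, but G = 0 — eliminated.
(ii): at (0,0,0,0,0) it gives 1, but G = 0 — eliminated.
(iv): at (0,0,0,0,0) it gives 1, but G = 0 — eliminated.
(iii) is the remaining candidate, and it agrees with G on all 32 inputs.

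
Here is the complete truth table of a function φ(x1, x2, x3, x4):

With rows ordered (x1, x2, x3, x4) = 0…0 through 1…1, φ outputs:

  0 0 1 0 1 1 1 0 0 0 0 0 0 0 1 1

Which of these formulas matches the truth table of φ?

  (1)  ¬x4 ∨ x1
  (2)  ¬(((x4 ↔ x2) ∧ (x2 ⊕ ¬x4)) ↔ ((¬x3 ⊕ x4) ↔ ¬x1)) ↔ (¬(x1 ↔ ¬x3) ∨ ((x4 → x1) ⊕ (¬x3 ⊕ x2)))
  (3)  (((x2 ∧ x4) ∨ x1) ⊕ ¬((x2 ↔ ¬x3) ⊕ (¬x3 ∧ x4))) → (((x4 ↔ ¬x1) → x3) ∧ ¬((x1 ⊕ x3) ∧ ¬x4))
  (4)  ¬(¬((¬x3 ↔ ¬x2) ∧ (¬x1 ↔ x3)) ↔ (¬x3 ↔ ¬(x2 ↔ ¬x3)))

2

(1) disagrees with φ on (0,0,0,0) (formula → 1, table → 0); rule it out.
(3) disagrees with φ on (0,0,0,0) (formula → 1, table → 0); rule it out.
(4) disagrees with φ on (0,0,1,0) (formula → 0, table → 1); rule it out.
(2) is the remaining candidate, and it agrees with φ on all 16 inputs.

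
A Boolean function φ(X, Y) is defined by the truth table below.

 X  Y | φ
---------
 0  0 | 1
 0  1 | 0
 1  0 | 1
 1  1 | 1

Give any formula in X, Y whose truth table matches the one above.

This is Y → X (false only at 0,1).

φ(X, Y) = Y → X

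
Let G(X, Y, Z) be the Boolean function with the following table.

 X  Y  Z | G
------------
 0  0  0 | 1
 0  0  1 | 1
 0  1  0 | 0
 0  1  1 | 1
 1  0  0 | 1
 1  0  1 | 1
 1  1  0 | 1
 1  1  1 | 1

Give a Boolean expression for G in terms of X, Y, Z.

G(X, Y, Z) = ¬((¬X ∧ Y) ∧ ¬Z)

G is 0 on exactly one input, (0,1,0), whose minterm is ¬X·Y·¬Z. So G is the negation of that single conjunction.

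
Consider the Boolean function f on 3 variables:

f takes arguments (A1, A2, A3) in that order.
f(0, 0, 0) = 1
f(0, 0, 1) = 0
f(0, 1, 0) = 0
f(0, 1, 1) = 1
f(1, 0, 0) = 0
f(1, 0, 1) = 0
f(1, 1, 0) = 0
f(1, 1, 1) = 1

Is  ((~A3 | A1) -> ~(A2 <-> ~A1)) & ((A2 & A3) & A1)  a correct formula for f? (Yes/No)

No

Check the formula against f row by row:
  A1=0, A2=0, A3=0: formula gives 0, but f = 1 ✗
Since they disagree at (0,0,0), the expression is not a correct formula for f.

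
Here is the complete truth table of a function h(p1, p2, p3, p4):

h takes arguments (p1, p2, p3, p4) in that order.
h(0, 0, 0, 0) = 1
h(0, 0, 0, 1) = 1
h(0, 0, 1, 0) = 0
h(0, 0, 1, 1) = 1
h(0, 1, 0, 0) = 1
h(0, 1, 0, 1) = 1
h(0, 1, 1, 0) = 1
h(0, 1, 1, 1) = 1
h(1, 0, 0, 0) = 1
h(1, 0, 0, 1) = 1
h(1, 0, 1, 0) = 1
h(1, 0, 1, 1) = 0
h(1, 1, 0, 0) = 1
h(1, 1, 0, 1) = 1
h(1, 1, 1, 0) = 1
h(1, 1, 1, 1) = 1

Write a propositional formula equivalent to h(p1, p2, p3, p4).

h is 0 on only 2 rows — (0,0,1,0), (1,0,1,1). Writing each as a minterm (¬p1·¬p2·p3·¬p4, p1·¬p2·p3·p4) and OR-ing them characterizes exactly where h=0, so h is the negation of that disjunction.

h(p1, p2, p3, p4) = ((((p1' · p2') · p3) · p4') + (((p1 · p2') · p3) · p4))'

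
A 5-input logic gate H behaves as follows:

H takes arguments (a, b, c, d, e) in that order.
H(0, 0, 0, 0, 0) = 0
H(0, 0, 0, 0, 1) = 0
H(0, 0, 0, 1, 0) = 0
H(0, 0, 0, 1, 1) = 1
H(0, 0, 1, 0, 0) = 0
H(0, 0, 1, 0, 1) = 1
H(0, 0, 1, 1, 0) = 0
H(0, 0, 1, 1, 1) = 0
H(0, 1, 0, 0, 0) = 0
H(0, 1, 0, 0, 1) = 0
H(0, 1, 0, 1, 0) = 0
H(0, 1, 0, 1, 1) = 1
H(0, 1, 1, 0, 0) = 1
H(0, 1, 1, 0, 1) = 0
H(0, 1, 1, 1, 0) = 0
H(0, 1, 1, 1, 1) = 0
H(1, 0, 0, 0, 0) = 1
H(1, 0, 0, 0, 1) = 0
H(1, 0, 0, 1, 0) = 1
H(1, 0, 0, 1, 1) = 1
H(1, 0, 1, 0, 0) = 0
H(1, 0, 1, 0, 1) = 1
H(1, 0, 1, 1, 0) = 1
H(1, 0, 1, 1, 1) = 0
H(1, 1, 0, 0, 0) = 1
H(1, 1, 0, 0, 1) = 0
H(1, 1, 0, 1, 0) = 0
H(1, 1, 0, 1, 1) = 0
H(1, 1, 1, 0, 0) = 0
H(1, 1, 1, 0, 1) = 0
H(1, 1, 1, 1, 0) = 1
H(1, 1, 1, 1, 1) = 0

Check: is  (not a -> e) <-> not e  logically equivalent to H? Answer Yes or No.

Test each input against both H and the formula:
  a=0, b=0, c=0, d=0, e=0: formula gives 0, H = 0 ✓
  a=0, b=0, c=0, d=0, e=1: formula gives 0, H = 0 ✓
  a=0, b=0, c=0, d=1, e=0: formula gives 0, H = 0 ✓
  a=0, b=0, c=0, d=1, e=1: formula gives 0, but H = 1 ✗
Row (0,0,0,1,1) is a counterexample, so the formula is not equivalent to H.

No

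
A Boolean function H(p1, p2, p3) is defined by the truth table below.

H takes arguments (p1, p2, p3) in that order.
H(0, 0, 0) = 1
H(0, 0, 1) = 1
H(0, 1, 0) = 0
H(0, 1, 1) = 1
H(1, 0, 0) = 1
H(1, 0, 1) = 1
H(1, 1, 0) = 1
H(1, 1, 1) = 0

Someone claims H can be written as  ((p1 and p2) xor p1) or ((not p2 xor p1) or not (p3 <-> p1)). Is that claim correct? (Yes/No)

No

Test each input against both H and the formula:
  p1=0, p2=0, p3=0: formula gives 1, H = 1 ✓
  p1=0, p2=0, p3=1: formula gives 1, H = 1 ✓
  p1=0, p2=1, p3=0: formula gives 0, H = 0 ✓
  p1=0, p2=1, p3=1: formula gives 1, H = 1 ✓
  p1=1, p2=0, p3=0: formula gives 1, H = 1 ✓
  …
  p1=1, p2=1, p3=1: formula gives 1, but H = 0 ✗
Since they disagree at (1,1,1), the expression is not a correct formula for H.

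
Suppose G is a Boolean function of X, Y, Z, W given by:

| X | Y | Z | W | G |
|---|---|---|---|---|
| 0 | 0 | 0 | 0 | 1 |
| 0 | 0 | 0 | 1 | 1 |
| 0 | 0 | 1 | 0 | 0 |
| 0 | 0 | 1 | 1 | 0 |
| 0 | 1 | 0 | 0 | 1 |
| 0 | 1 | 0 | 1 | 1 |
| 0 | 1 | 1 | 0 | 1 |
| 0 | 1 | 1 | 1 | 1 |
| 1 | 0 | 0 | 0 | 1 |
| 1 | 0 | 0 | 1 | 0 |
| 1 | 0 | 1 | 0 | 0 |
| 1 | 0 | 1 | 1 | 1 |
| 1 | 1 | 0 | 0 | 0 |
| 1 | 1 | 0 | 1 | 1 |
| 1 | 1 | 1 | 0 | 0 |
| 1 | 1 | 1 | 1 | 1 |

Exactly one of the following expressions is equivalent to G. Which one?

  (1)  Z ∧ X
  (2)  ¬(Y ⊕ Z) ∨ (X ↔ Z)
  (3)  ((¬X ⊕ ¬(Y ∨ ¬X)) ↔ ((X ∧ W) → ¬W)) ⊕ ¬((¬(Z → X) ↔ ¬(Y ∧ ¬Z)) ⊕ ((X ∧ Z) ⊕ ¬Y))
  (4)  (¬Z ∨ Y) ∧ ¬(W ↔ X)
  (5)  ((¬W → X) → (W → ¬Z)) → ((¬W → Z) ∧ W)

3

(1) fails at (0,0,0,0): the formula yields 0, G is 1.
(2) fails at (1,0,0,1): the formula yields 1, G is 0.
(4) fails at (0,0,0,0): the formula yields 0, G is 1.
(5) fails at (0,0,0,0): the formula yields 0, G is 1.
That leaves (3). Evaluating it on every row reproduces the table of G exactly.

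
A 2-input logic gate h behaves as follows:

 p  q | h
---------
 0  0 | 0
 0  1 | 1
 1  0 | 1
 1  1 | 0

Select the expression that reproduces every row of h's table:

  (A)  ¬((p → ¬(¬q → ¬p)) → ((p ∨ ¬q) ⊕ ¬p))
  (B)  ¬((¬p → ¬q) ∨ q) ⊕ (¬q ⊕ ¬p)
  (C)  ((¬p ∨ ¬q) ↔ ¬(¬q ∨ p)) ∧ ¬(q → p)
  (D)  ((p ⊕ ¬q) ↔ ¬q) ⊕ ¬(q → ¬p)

(A) fails at (0,0): the formula yields 1, h is 0.
(C) fails at (1,0): the formula yields 0, h is 1.
(D) fails at (0,0): the formula yields 1, h is 0.
(B) is the remaining candidate, and it agrees with h on all 4 inputs.

B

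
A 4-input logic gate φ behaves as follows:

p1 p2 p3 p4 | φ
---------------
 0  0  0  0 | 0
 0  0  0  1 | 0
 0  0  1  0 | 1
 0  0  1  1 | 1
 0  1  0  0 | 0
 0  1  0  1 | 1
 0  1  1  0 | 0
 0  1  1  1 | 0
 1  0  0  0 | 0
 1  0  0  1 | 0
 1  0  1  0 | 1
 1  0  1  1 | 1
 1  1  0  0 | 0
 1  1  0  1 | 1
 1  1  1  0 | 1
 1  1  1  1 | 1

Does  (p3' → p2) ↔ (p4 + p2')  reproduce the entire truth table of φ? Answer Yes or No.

No

Test each input against both φ and the formula:
  p1=0, p2=0, p3=0, p4=0: formula gives 0, φ = 0 ✓
  p1=0, p2=0, p3=0, p4=1: formula gives 0, φ = 0 ✓
  p1=0, p2=0, p3=1, p4=0: formula gives 1, φ = 1 ✓
  p1=0, p2=0, p3=1, p4=1: formula gives 1, φ = 1 ✓
  …
  p1=0, p2=1, p3=1, p4=1: formula gives 1, but φ = 0 ✗
Since they disagree at (0,1,1,1), the expression is not a correct formula for φ.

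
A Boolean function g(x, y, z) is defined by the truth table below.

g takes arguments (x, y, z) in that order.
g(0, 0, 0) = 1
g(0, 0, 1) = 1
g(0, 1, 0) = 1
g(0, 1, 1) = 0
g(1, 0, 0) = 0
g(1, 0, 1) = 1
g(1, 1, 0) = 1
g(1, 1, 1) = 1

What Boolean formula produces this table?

g(x, y, z) = ¬(((¬x ∧ y) ∧ z) ∨ ((x ∧ ¬y) ∧ ¬z))

The 0-rows are (0,1,1), (1,0,0). Take each as a conjunction (¬x·y·z, x·¬y·¬z), form their disjunction, and complement — that gives a formula that is 1 everywhere g is.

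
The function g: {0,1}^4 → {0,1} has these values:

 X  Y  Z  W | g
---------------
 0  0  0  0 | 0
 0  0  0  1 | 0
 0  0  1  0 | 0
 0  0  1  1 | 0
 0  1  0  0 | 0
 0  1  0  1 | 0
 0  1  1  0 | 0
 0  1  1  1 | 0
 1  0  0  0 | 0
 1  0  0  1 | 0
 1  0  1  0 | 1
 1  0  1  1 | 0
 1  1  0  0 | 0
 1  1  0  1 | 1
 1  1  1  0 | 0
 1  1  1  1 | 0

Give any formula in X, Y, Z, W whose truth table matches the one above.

g(X, Y, Z, W) = (((X AND NOT Y) AND Z) AND NOT W) OR (((X AND Y) AND NOT Z) AND W)

The 1-rows are (1,0,1,0), (1,1,0,1). Each contributes one minterm — X·¬Y·Z·¬W; X·Y·¬Z·W — and their disjunction is a sum-of-products form of g.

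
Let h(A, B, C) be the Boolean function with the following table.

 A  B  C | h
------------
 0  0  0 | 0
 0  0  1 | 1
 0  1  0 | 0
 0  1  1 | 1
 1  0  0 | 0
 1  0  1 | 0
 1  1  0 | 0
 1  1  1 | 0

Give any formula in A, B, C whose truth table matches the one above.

h=1 on 2 inputs: (0,0,1), (0,1,1). Reading each as a conjunction of literals (¬A·¬B·C, ¬A·B·C) and taking the OR gives the canonical DNF.

h(A, B, C) = ((NOT A AND NOT B) AND C) OR ((NOT A AND B) AND C)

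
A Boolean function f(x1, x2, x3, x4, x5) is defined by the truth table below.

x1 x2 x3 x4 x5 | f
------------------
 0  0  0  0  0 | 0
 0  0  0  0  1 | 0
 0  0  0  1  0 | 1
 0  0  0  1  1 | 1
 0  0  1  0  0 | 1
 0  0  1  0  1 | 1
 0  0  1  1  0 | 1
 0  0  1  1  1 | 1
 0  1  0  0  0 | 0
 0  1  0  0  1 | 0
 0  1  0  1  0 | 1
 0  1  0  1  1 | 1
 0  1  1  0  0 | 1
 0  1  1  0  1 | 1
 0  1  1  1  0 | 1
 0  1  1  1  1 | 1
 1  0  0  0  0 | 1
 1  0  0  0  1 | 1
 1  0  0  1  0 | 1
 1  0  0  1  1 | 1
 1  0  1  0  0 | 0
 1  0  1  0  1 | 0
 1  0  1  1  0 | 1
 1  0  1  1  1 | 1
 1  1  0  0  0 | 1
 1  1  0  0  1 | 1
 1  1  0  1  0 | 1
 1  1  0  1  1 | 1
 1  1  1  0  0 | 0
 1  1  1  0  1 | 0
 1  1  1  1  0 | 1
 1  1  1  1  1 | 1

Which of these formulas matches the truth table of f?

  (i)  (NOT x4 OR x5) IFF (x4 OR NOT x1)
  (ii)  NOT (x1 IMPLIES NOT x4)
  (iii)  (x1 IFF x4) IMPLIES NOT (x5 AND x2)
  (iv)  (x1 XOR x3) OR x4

iv

(i) fails at (0,0,0,0,0): the formula yields 1, f is 0.
(ii) fails at (0,0,0,1,0): the formula yields 0, f is 1.
(iii) fails at (0,0,0,0,0): the formula yields 1, f is 0.
(iv) is the remaining candidate, and it agrees with f on all 32 inputs.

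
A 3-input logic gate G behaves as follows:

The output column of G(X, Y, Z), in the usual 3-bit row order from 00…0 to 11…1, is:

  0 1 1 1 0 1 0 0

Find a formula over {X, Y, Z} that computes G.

G=1 on 4 inputs: (0,0,1), (0,1,0), (0,1,1), (1,0,1). Reading each as a conjunction of literals (¬X·¬Y·Z, ¬X·Y·¬Z, ¬X·Y·Z, X·¬Y·Z) and taking the OR gives the canonical DNF.

G(X, Y, Z) = ((((X' · Y') · Z) + ((X' · Y) · Z')) + ((X' · Y) · Z)) + ((X · Y') · Z)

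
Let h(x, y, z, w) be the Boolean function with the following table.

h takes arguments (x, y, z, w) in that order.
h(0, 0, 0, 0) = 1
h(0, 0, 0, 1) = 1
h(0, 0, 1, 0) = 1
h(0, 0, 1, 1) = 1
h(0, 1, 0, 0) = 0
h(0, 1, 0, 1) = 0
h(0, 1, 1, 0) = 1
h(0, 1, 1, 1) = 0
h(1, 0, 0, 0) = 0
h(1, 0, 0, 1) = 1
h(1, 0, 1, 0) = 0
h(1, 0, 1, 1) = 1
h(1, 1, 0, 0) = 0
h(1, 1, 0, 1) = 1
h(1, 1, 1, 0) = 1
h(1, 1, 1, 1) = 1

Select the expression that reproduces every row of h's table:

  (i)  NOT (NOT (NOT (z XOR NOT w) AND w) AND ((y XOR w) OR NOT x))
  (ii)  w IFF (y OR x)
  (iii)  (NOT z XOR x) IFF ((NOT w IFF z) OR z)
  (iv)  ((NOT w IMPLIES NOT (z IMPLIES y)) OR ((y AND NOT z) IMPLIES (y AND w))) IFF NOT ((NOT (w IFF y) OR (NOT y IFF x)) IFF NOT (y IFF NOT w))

iv

(i): at (0,0,0,0) it gives 0, but h = 1 — eliminated.
(ii): at (0,0,0,1) it gives 0, but h = 1 — eliminated.
(iii): at (0,0,0,0) it gives 0, but h = 1 — eliminated.
(iv) is the remaining candidate, and it agrees with h on all 16 inputs.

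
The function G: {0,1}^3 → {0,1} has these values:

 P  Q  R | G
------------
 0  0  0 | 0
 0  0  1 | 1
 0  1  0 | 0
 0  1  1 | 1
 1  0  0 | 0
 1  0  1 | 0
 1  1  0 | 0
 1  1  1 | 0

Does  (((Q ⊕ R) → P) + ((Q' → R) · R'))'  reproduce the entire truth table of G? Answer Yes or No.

No

Evaluate (((Q ⊕ R) → P) + ((Q' → R) · R'))' on each row and compare to G:
  P=0, Q=0, R=0: formula gives 0, G = 0 ✓
  P=0, Q=0, R=1: formula gives 1, G = 1 ✓
  P=0, Q=1, R=0: formula gives 0, G = 0 ✓
  P=0, Q=1, R=1: formula gives 0, but G = 1 ✗
Row (0,1,1) is a counterexample, so the formula is not equivalent to G.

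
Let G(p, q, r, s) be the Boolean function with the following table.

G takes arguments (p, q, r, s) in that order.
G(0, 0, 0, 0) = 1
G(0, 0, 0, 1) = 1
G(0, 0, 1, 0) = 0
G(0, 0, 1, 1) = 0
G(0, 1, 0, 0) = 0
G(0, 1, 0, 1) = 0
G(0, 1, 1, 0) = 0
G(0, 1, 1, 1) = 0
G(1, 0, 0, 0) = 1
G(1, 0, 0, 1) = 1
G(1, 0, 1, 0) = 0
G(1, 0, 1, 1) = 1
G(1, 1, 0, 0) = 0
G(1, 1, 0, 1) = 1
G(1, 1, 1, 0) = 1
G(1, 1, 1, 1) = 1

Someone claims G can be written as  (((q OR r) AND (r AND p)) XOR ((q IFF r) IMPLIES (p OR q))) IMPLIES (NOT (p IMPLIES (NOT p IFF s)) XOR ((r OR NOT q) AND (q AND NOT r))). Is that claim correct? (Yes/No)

No

Test each input against both G and the formula:
  p=0, q=0, r=0, s=0: formula gives 1, G = 1 ✓
  p=0, q=0, r=0, s=1: formula gives 1, G = 1 ✓
  p=0, q=0, r=1, s=0: formula gives 0, G = 0 ✓
  p=0, q=0, r=1, s=1: formula gives 0, G = 0 ✓
  …
  p=1, q=0, r=0, s=0: formula gives 0, but G = 1 ✗
Row (1,0,0,0) is a counterexample, so the formula is not equivalent to G.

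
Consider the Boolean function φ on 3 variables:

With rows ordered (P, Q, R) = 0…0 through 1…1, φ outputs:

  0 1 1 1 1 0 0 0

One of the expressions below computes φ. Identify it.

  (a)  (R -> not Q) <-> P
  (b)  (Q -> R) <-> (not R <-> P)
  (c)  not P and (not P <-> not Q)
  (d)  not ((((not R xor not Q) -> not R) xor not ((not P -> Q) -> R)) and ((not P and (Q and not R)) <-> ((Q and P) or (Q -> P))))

b

(a) fails at (0,0,1): the formula yields 0, φ is 1.
(c) fails at (0,0,0): the formula yields 1, φ is 0.
(d) fails at (0,0,0): the formula yields 1, φ is 0.
That leaves (b). Evaluating it on every row reproduces the table of φ exactly.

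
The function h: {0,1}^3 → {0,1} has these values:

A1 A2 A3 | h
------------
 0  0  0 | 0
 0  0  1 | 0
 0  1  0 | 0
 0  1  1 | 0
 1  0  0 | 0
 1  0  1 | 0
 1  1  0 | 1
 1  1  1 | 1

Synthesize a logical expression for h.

Collect the rows where h=1 — (1,1,0), (1,1,1) — and write one minterm per row: A1·A2·¬A3, A1·A2·A3. Their union (logical OR) reproduces the table exactly.

h(A1, A2, A3) = ((A1 ∧ A2) ∧ ¬A3) ∨ ((A1 ∧ A2) ∧ A3)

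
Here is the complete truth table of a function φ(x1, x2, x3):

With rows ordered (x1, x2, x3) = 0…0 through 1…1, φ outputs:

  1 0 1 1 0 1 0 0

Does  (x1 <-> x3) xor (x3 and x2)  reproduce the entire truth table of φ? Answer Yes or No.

Yes

Test each input against both φ and the formula:
  x1=0, x2=0, x3=0: formula gives 1, φ = 1 ✓
  x1=0, x2=0, x3=1: formula gives 0, φ = 0 ✓
  x1=0, x2=1, x3=0: formula gives 1, φ = 1 ✓
  x1=0, x2=1, x3=1: formula gives 1, φ = 1 ✓
  x1=1, x2=0, x3=0: formula gives 0, φ = 0 ✓
  …and likewise for the remaining 3 rows.
No disagreement on any input; they are logically equivalent.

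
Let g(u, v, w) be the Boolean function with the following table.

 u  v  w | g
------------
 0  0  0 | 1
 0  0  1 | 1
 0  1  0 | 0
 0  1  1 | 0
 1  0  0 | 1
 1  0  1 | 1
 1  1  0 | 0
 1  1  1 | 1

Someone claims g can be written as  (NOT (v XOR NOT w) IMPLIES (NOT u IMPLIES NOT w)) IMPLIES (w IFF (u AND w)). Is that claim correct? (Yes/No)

No

Test each input against both g and the formula:
  u=0, v=0, w=0: formula gives 1, g = 1 ✓
  u=0, v=0, w=1: formula gives 1, g = 1 ✓
  u=0, v=1, w=0: formula gives 1, but g = 0 ✗
A single disagreement suffices: at (0,1,0) they differ, so the formula does not compute g.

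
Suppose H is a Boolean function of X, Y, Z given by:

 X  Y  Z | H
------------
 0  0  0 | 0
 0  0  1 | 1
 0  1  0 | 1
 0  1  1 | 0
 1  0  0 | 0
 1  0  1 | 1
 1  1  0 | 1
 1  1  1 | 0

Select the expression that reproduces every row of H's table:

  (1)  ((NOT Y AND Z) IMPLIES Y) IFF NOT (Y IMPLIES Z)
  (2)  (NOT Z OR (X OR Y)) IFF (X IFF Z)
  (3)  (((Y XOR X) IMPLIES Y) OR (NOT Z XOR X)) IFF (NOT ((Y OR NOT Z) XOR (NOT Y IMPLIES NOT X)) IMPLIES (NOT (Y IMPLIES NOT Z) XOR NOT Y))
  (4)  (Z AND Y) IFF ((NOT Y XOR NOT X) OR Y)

1

(2) disagrees with H on (0,0,0) (formula → 1, table → 0); rule it out.
(3) disagrees with H on (0,0,0) (formula → 1, table → 0); rule it out.
(4) disagrees with H on (0,0,0) (formula → 1, table → 0); rule it out.
(1) is the remaining candidate, and it agrees with H on all 8 inputs.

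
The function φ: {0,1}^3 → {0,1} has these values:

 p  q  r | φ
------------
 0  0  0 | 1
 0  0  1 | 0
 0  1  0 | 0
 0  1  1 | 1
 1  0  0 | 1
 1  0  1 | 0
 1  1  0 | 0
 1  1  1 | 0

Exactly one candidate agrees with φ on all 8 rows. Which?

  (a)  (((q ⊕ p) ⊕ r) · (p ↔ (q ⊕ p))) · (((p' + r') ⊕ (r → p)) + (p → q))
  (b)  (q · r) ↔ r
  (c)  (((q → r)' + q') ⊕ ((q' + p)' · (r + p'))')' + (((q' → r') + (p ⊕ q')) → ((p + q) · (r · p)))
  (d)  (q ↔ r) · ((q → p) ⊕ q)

d

(a): at (0,0,0) it gives 0, but φ = 1 — eliminated.
(b): at (0,1,0) it gives 1, but φ = 0 — eliminated.
(c): at (0,0,1) it gives 1, but φ = 0 — eliminated.
(d) is the remaining candidate, and it agrees with φ on all 8 inputs.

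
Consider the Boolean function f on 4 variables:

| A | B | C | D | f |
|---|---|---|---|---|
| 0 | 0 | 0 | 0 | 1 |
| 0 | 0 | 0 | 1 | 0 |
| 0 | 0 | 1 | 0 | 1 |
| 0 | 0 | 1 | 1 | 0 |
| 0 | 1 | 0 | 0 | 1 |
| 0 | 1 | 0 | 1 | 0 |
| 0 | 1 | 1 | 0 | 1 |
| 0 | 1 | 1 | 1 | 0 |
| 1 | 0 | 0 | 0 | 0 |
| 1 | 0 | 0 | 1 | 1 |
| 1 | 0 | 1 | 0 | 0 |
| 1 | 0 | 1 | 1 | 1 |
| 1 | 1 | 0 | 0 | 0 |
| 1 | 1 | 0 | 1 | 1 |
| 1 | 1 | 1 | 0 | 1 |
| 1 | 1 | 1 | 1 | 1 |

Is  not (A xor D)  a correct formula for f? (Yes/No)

Test each input against both f and the formula:
  A=0, B=0, C=0, D=0: formula gives 1, f = 1 ✓
  A=0, B=0, C=0, D=1: formula gives 0, f = 0 ✓
  A=0, B=0, C=1, D=0: formula gives 1, f = 1 ✓
  A=0, B=0, C=1, D=1: formula gives 0, f = 0 ✓
  …
  A=1, B=1, C=1, D=0: formula gives 0, but f = 1 ✗
A single disagreement suffices: at (1,1,1,0) they differ, so the formula does not compute f.

No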